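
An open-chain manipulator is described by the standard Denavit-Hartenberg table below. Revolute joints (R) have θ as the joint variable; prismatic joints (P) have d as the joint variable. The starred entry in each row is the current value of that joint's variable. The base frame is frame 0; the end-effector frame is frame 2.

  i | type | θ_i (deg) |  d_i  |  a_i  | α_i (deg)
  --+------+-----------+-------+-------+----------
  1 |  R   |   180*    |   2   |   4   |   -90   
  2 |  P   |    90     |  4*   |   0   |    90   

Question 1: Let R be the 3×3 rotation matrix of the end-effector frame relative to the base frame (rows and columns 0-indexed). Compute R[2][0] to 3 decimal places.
End-effector x-axis (col 0 of R) = (-0.0000,-0.0000,-1.0000)
R[2][0] = -1.0000

-1.000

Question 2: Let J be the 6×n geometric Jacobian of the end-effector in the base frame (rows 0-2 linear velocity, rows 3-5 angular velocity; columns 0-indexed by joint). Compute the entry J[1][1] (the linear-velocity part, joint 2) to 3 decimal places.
-1.000

prismatic axis z_1 = (-0.0000,-1.0000,0.0000)
J_v[:, 1] = z_1; J_ω[:, 1] = (0,0,0)
entry J[1][1] = -1.0000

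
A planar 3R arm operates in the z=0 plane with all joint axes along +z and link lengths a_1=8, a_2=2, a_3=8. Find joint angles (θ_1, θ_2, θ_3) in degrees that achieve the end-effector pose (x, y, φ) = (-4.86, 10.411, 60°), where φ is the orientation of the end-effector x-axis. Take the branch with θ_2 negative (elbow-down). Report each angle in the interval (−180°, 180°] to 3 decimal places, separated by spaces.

167.083 -44.995 -62.088

wrist centre = target − a_3·(cos φ, sin φ) = (-8.8600, 3.4828)
cos θ_2 = (90.6295−8²−2²)/(2·8·2) = 0.7072; θ_2 = -44.9948° (elbow-down)
β = atan2(3.4828,-8.8600) = 158.5406°; ψ = atan2(-1.4141,9.4143) = -8.5423°
θ_1 = β − ψ = 167.0829°
θ_3 = φ − θ_1 − θ_2 = -62.0881° (wrapped to (-180°,180°])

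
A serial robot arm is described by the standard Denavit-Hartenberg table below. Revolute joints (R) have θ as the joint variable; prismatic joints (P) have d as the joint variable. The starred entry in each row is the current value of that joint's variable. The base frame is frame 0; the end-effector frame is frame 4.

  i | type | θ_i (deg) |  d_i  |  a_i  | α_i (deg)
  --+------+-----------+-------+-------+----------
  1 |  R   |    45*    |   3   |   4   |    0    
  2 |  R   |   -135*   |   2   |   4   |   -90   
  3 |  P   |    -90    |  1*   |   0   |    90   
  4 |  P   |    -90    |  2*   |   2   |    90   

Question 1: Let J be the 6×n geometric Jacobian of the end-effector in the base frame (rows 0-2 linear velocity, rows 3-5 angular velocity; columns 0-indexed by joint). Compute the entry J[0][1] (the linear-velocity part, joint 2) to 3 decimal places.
axis z_1 = (0.0000,0.0000,1.0000); lever o_n−o_1 = (-1.0000,-2.0000,2.0000)
cross product → J_v[:, 1] = (2.0000,-1.0000,0.0000)
J_ω[:, 1] = z_1
entry J[0][1] = 2.0000

2.000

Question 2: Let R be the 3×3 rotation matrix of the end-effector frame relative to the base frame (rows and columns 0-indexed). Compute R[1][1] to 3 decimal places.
End-effector y-axis (col 1 of R) = (0.0000,1.0000,0.0000)
R[1][1] = 1.0000

1.000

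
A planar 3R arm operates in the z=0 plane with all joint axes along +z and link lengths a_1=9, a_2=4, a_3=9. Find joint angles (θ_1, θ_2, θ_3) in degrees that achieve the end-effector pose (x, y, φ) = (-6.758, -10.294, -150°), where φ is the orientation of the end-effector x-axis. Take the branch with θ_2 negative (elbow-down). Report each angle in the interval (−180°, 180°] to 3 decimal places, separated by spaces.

wrist centre = target − a_3·(cos φ, sin φ) = (1.0362, -5.7940)
cos θ_2 = (34.6442−9²−4²)/(2·9·4) = -0.8661; θ_2 = -150.0031° (elbow-down)
β = atan2(-5.7940,1.0362) = -79.8601°; ψ = atan2(-1.9998,5.5358) = -19.8623°
θ_1 = β − ψ = -59.9978°
θ_3 = φ − θ_1 − θ_2 = 60.0009° (wrapped to (-180°,180°])

-59.998 -150.003 60.001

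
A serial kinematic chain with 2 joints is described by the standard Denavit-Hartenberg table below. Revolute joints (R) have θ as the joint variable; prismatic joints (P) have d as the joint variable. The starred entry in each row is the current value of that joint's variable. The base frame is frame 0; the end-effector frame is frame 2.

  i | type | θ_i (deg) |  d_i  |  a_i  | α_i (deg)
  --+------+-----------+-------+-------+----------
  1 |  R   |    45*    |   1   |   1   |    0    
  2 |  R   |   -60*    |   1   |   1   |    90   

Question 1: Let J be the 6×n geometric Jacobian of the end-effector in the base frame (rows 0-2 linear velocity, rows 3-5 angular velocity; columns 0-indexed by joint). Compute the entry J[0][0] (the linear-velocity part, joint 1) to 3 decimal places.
-0.448

axis z_0 = ẑ; lever o_n−o_0 = (1.6730,0.4483,2.0000)
cross product → J_v[:, 0] = (-0.4483,1.6730,0.0000)
J_ω[:, 0] = z_0
entry J[0][0] = -0.4483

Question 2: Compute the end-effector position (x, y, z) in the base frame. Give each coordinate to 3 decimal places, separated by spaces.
1.673 0.448 2.000

after link 1: o_1 = (0.7071, 0.7071, 1.0000)
after link 2: o_2 = (1.6730, 0.4483, 2.0000)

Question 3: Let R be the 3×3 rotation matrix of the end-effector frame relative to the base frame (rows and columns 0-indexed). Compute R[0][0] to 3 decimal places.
End-effector x-axis (col 0 of R) = (0.9659,-0.2588,0.0000)
R[0][0] = 0.9659

0.966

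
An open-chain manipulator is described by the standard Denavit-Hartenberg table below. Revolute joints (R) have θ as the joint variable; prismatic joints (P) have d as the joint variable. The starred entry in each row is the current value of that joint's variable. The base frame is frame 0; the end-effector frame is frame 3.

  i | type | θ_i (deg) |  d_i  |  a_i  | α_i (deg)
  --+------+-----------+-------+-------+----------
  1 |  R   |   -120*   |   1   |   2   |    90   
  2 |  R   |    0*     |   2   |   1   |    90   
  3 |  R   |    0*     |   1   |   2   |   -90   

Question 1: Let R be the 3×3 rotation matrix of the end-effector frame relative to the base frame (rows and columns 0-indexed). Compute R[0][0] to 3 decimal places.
-0.500

End-effector x-axis (col 0 of R) = (-0.5000,-0.8660,0.0000)
R[0][0] = -0.5000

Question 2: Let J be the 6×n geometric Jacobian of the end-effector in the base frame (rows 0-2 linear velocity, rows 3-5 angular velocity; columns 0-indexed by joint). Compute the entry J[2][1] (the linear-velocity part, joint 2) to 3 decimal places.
3.000

axis z_1 = (-0.8660,0.5000,0.0000); lever o_n−o_1 = (-3.2321,-1.5981,-1.0000)
cross product → J_v[:, 1] = (-0.5000,-0.8660,3.0000)
J_ω[:, 1] = z_1
entry J[2][1] = 3.0000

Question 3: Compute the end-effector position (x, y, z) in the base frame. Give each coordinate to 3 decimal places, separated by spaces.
-4.232 -3.330 0.000

after link 1: o_1 = (-1.0000, -1.7321, 1.0000)
after link 2: o_2 = (-3.2321, -1.5981, 1.0000)
after link 3: o_3 = (-4.2321, -3.3301, 0.0000)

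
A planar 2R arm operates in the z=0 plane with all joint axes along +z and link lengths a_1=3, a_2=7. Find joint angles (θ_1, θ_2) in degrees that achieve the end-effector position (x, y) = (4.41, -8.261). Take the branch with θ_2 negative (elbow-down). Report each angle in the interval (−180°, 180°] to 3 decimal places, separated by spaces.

-29.989 -45.012

cos θ_2 = (87.6922−3²−7²)/(2·3·7) = 0.7070; θ_2 = -45.0121° (elbow-down)
β = atan2(-8.2610,4.4100) = -61.9052°; ψ = atan2(-4.9508,7.9487) = -31.9164°
θ_1 = β − ψ = -29.9888°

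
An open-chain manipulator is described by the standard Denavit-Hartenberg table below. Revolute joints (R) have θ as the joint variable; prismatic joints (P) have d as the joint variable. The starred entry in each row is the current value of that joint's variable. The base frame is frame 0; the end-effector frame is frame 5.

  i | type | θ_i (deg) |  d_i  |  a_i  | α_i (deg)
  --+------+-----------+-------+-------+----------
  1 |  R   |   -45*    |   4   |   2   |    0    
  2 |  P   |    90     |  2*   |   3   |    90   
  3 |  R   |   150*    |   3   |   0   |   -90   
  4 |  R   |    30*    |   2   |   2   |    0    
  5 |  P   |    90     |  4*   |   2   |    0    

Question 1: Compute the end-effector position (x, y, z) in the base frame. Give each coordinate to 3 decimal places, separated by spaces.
1.155 -2.052 1.170

after link 1: o_1 = (1.4142, -1.4142, 4.0000)
after link 2: o_2 = (3.5355, 0.7071, 6.0000)
after link 3: o_3 = (5.6569, -1.4142, 6.0000)
after link 4: o_4 = (3.1820, -2.4749, 5.1340)
after link 5: o_5 = (1.1554, -2.0520, 1.1699)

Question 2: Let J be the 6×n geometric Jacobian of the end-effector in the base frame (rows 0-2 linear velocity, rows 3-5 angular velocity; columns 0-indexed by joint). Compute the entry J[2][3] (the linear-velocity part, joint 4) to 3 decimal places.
axis z_3 = (-0.3536,-0.3536,-0.8660); lever o_n−o_3 = (-4.5015,-0.6378,-4.8301)
cross product → J_v[:, 3] = (1.1554,2.1907,-1.3660)
J_ω[:, 3] = z_3
entry J[2][3] = -1.3660

-1.366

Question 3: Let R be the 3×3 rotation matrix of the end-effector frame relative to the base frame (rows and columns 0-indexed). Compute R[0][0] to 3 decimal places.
End-effector x-axis (col 0 of R) = (-0.3062,0.9186,-0.2500)
R[0][0] = -0.3062

-0.306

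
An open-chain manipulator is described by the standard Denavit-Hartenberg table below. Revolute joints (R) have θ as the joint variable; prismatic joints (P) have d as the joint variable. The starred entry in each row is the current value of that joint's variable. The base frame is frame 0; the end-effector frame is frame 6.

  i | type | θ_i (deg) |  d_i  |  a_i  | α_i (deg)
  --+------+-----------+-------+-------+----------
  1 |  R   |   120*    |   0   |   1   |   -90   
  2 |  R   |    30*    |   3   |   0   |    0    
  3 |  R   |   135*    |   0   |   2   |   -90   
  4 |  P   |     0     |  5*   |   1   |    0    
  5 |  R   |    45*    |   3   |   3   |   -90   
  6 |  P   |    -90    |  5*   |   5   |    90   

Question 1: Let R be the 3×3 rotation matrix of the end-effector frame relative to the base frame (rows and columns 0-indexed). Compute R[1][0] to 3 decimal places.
End-effector x-axis (col 0 of R) = (0.1294,-0.2241,0.9659)
R[1][0] = -0.2241

-0.224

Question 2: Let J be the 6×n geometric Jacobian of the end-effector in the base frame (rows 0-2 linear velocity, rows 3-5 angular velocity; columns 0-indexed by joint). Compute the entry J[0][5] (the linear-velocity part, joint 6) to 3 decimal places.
prismatic axis z_5 = (0.2709,0.9451,0.1830)
J_v[:, 5] = z_5; J_ω[:, 5] = (0,0,0)
entry J[0][5] = 0.2709

0.271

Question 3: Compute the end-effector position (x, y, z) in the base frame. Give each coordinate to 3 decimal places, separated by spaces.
after link 1: o_1 = (-0.5000, 0.8660, 0.0000)
after link 2: o_2 = (-3.0981, -0.6340, 0.0000)
after link 3: o_3 = (-2.1322, -2.3070, -0.5176)
after link 4: o_4 = (-1.0021, -4.2642, 4.0532)
after link 5: o_5 = (2.2477, -5.6505, 6.4019)
after link 6: o_6 = (4.2491, -2.0460, 12.1466)

4.249 -2.046 12.147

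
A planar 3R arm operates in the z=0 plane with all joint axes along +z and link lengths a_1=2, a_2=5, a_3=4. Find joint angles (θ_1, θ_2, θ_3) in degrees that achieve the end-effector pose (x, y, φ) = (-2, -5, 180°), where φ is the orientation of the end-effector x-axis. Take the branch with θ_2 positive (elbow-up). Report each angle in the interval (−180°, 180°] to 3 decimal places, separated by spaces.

wrist centre = target − a_3·(cos φ, sin φ) = (2.0000, -5.0000)
cos θ_2 = (29.0000−2²−5²)/(2·2·5) = 0.0000; θ_2 = 90.0000° (elbow-up)
β = atan2(-5.0000,2.0000) = -68.1986°; ψ = atan2(5.0000,2.0000) = 68.1986°
θ_1 = β − ψ = -136.3972°
θ_3 = φ − θ_1 − θ_2 = -133.6028° (wrapped to (-180°,180°])

-136.397 90.000 -133.603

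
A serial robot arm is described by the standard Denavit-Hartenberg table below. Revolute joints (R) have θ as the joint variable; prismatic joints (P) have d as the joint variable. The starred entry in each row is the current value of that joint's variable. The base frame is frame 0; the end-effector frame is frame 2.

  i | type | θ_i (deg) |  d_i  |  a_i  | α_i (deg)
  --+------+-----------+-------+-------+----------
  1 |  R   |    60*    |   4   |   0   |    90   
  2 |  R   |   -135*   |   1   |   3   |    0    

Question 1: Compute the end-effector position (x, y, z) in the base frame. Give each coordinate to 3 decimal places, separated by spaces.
after link 1: o_1 = (0.0000, 0.0000, 4.0000)
after link 2: o_2 = (-0.1946, -2.3371, 1.8787)

-0.195 -2.337 1.879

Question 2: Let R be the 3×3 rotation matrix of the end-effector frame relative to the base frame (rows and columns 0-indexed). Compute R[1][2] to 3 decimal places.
End-effector z-axis (col 2 of R) = (0.8660,-0.5000,0.0000)
R[1][2] = -0.5000

-0.500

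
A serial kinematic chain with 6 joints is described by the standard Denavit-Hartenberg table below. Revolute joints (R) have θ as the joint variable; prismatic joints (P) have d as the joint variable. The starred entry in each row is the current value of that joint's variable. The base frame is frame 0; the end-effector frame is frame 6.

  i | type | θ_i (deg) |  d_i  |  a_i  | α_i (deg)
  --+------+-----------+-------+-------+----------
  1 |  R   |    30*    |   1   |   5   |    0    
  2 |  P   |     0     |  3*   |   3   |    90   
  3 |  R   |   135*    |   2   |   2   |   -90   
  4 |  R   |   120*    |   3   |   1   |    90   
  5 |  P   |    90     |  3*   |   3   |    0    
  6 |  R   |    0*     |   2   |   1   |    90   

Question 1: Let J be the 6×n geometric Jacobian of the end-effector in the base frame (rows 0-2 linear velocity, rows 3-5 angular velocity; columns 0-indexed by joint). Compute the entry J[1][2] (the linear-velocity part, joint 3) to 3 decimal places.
axis z_2 = (0.5000,-0.8660,0.0000); lever o_n−o_2 = (-8.5398,-3.3531,-0.8272)
cross product → J_v[:, 2] = (0.7164,0.4136,-9.0723)
J_ω[:, 2] = z_2
entry J[1][2] = 0.4136

0.414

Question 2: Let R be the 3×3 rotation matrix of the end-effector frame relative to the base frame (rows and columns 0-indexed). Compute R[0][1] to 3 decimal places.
-0.780

End-effector y-axis (col 1 of R) = (-0.7803,0.1268,0.6124)
R[0][1] = -0.7803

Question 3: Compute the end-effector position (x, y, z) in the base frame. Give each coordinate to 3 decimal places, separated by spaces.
-1.612 0.647 3.173

after link 1: o_1 = (4.3301, 2.5000, 1.0000)
after link 2: o_2 = (6.9282, 4.0000, 4.0000)
after link 3: o_3 = (6.7035, 1.5608, 5.4142)
after link 4: o_4 = (4.7395, 1.4270, 2.9393)
after link 5: o_5 = (0.5614, 0.7468, 2.6551)
after link 6: o_6 = (-1.6116, 0.6469, 3.1728)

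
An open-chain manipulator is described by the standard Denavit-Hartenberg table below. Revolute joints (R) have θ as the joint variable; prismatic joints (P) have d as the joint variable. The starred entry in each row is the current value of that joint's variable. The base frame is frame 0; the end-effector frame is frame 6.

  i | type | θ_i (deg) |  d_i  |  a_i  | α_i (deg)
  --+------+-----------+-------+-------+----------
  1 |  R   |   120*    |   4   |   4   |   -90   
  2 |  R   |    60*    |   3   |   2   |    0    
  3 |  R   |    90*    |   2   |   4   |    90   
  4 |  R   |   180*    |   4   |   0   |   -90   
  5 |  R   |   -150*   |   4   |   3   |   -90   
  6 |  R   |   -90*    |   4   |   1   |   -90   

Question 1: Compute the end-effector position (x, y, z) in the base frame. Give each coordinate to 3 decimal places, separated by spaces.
after link 1: o_1 = (-2.0000, 3.4641, 4.0000)
after link 2: o_2 = (-5.0981, 2.8301, 2.2679)
after link 3: o_3 = (-5.0981, -1.1699, 0.2679)
after link 4: o_4 = (-6.0981, 0.5622, -3.1962)
after link 5: o_5 = (-1.8840, 1.2631, -5.7942)
after link 6: o_6 = (-2.7500, 4.7631, -7.7942)

-2.750 4.763 -7.794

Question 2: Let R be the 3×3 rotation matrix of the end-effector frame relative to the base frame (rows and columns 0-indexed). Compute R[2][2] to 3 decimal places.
End-effector z-axis (col 2 of R) = (0.2500,-0.4330,-0.8660)
R[2][2] = -0.8660

-0.866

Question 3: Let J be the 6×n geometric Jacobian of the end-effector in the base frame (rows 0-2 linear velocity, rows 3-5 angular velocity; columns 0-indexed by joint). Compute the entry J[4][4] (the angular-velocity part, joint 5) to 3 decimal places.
0.500

axis z_4 = (0.8660,0.5000,-0.0000); lever o_n−o_4 = (3.3481,4.2010,-4.5981)
cross product → J_v[:, 4] = (-2.2990,3.9821,1.9641)
J_ω[:, 4] = z_4
entry J[4][4] = 0.5000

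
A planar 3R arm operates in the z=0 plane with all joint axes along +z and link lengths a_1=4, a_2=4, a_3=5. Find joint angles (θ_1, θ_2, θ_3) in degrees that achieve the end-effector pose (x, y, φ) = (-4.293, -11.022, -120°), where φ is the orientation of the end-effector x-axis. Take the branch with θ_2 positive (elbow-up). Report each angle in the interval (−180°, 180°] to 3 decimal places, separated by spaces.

-135.003 60.008 -45.005

wrist centre = target − a_3·(cos φ, sin φ) = (-1.7930, -6.6919)
cos θ_2 = (47.9960−4²−4²)/(2·4·4) = 0.4999; θ_2 = 60.0082° (elbow-up)
β = atan2(-6.6919,-1.7930) = -104.9993°; ψ = atan2(3.4644,5.9995) = 30.0041°
θ_1 = β − ψ = -135.0035°
θ_3 = φ − θ_1 − θ_2 = -45.0048° (wrapped to (-180°,180°])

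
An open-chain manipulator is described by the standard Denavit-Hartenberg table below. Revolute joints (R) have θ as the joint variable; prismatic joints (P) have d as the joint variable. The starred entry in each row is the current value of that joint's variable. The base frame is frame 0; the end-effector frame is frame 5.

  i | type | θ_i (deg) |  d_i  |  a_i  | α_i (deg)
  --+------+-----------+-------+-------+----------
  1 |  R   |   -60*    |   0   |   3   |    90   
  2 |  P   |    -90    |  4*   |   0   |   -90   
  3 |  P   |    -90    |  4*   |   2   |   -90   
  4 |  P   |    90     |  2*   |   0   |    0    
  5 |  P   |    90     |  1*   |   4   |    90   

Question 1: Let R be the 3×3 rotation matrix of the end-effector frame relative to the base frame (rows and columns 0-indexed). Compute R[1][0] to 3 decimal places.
End-effector x-axis (col 0 of R) = (0.8660,0.5000,-0.0000)
R[1][0] = 0.5000

0.500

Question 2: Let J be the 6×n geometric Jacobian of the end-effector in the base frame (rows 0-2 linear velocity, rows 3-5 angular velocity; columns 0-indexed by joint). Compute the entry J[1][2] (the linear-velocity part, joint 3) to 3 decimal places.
prismatic axis z_2 = (0.5000,-0.8660,0.0000)
J_v[:, 2] = z_2; J_ω[:, 2] = (0,0,0)
entry J[1][2] = -0.8660

-0.866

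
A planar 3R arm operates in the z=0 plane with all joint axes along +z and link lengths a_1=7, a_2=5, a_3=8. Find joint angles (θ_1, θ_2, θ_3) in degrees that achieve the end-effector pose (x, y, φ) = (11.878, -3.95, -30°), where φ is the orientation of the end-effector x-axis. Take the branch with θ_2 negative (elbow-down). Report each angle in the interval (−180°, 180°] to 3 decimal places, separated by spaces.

46.160 -134.999 58.839

wrist centre = target − a_3·(cos φ, sin φ) = (4.9498, 0.0500)
cos θ_2 = (24.5030−7²−5²)/(2·7·5) = -0.7071; θ_2 = -134.9995° (elbow-down)
β = atan2(0.0500,4.9498) = 0.5787°; ψ = atan2(-3.5356,3.4645) = -45.5817°
θ_1 = β − ψ = 46.1604°
θ_3 = φ − θ_1 − θ_2 = 58.8390° (wrapped to (-180°,180°])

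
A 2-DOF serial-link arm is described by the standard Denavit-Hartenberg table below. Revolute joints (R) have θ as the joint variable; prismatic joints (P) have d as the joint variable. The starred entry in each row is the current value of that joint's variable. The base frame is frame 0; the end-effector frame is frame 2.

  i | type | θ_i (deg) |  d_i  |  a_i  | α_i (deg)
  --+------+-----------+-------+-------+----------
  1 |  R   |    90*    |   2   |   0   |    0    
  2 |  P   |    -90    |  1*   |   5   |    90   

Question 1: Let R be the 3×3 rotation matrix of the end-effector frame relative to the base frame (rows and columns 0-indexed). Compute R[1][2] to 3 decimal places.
-1.000

End-effector z-axis (col 2 of R) = (0.0000,-1.0000,0.0000)
R[1][2] = -1.0000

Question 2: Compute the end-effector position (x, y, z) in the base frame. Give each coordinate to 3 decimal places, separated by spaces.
after link 1: o_1 = (0.0000, 0.0000, 2.0000)
after link 2: o_2 = (5.0000, 0.0000, 3.0000)

5.000 0.000 3.000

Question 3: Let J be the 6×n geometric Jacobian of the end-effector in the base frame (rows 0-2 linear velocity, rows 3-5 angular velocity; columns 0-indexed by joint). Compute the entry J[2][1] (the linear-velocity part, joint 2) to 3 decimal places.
prismatic axis z_1 = (0.0000,0.0000,1.0000)
J_v[:, 1] = z_1; J_ω[:, 1] = (0,0,0)
entry J[2][1] = 1.0000

1.000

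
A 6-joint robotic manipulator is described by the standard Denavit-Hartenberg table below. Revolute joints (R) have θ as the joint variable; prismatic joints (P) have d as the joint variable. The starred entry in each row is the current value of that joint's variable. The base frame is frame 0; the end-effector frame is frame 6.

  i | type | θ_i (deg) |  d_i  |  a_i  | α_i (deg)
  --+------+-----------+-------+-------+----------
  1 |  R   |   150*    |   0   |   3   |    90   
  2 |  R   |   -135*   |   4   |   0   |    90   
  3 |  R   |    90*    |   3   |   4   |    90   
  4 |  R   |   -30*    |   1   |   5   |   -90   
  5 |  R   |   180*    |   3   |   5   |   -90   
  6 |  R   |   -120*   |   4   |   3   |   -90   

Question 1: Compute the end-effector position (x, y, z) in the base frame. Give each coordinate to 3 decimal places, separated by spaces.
10.859 7.700 1.484

after link 1: o_1 = (-2.5981, 1.5000, 0.0000)
after link 2: o_2 = (-0.5981, 4.9641, 0.0000)
after link 3: o_3 = (3.2390, 7.3675, 2.1213)
after link 4: o_4 = (4.4855, 11.6479, -0.3536)
after link 5: o_5 = (6.1924, 7.3945, 3.2513)
after link 6: o_6 = (10.8595, 7.6999, 1.4836)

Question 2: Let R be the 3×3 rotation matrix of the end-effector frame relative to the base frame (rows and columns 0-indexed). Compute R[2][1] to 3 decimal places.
0.707

End-effector y-axis (col 1 of R) = (-0.6124,0.3536,0.7071)
R[2][1] = 0.7071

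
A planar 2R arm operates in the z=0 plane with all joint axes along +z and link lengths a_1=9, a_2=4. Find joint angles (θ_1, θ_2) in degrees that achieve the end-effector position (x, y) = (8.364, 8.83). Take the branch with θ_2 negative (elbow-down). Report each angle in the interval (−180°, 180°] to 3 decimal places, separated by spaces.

59.996 -44.985

cos θ_2 = (147.9254−9²−4²)/(2·9·4) = 0.7073; θ_2 = -44.9846° (elbow-down)
β = atan2(8.8300,8.3640) = 46.5525°; ψ = atan2(-2.8277,11.8292) = -13.4438°
θ_1 = β − ψ = 59.9963°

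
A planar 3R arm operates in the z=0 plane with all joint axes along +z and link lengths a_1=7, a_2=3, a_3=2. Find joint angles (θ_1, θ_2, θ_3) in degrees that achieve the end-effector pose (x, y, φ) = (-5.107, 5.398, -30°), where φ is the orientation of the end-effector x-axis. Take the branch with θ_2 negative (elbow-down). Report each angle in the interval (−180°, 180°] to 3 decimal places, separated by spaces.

wrist centre = target − a_3·(cos φ, sin φ) = (-6.8391, 6.3980)
cos θ_2 = (87.7070−7²−3²)/(2·7·3) = 0.7073; θ_2 = -44.9835° (elbow-down)
β = atan2(6.3980,-6.8391) = 136.9084°; ψ = atan2(-2.1207,9.1219) = -13.0879°
θ_1 = β − ψ = 149.9963°
θ_3 = φ − θ_1 − θ_2 = -135.0127° (wrapped to (-180°,180°])

149.996 -44.984 -135.013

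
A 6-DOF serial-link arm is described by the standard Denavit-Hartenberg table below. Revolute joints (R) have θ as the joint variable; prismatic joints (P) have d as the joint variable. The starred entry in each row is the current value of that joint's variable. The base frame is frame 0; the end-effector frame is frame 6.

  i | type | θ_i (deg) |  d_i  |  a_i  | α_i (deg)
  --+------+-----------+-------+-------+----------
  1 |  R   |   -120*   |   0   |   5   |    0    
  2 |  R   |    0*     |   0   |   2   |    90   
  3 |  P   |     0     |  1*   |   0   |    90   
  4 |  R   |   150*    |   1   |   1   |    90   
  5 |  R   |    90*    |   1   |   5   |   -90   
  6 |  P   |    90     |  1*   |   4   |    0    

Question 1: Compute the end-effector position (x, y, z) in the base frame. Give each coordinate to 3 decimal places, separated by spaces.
-1.366 -5.562 -6.000

after link 1: o_1 = (-2.5000, -4.3301, 0.0000)
after link 2: o_2 = (-3.5000, -6.0622, 0.0000)
after link 3: o_3 = (-4.3660, -5.5622, 0.0000)
after link 4: o_4 = (-4.3660, -4.5622, -1.0000)
after link 5: o_5 = (-5.3660, -4.5622, -6.0000)
after link 6: o_6 = (-1.3660, -5.5622, -6.0000)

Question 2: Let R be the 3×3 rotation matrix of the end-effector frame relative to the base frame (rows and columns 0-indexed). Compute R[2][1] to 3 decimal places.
1.000

End-effector y-axis (col 1 of R) = (0.0000,-0.0000,1.0000)
R[2][1] = 1.0000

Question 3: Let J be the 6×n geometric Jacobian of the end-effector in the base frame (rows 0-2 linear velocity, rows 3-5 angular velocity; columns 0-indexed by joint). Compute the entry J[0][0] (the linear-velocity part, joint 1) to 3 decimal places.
5.562

axis z_0 = ẑ; lever o_n−o_0 = (-1.3660,-5.5622,-6.0000)
cross product → J_v[:, 0] = (5.5622,-1.3660,0.0000)
J_ω[:, 0] = z_0
entry J[0][0] = 5.5622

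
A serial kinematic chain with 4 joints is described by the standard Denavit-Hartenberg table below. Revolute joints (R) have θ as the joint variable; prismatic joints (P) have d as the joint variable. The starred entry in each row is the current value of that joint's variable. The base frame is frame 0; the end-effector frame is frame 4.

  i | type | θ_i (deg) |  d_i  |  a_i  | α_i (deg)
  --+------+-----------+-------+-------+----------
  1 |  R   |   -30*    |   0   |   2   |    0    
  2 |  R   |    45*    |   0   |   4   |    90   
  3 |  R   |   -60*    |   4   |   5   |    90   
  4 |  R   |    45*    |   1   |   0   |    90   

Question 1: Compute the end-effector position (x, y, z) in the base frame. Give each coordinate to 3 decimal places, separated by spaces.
8.209 -3.406 -4.830

after link 1: o_1 = (1.7321, -1.0000, 0.0000)
after link 2: o_2 = (5.5958, 0.0353, 0.0000)
after link 3: o_3 = (9.0458, -3.1814, -4.3301)
after link 4: o_4 = (8.2093, -3.4055, -4.8301)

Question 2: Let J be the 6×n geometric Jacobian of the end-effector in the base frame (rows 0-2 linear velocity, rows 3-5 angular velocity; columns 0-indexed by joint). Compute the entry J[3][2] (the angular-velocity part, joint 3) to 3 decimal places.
axis z_2 = (0.2588,-0.9659,0.0000); lever o_n−o_2 = (2.6136,-3.4408,-4.8301)
cross product → J_v[:, 2] = (4.6655,1.2501,1.6340)
J_ω[:, 2] = z_2
entry J[3][2] = 0.2588

0.259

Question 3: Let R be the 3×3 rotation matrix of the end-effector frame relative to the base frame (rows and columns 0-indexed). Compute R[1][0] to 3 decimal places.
-0.592

End-effector x-axis (col 0 of R) = (0.5245,-0.5915,-0.6124)
R[1][0] = -0.5915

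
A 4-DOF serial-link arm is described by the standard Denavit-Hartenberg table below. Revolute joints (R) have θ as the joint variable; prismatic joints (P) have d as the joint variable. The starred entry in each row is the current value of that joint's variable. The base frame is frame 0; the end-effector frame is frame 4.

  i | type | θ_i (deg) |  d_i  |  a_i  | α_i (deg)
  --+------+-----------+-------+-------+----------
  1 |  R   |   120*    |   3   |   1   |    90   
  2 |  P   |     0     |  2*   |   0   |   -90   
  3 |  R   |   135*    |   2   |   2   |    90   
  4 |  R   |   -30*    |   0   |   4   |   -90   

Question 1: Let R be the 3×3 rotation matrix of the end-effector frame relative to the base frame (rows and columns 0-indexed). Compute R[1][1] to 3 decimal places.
End-effector y-axis (col 1 of R) = (0.9659,-0.2588,-0.0000)
R[1][1] = -0.2588

-0.259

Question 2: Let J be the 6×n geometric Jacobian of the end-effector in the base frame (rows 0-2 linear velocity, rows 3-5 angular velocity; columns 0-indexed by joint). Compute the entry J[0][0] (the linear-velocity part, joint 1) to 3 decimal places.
3.412

axis z_0 = ẑ; lever o_n−o_0 = (-0.1822,-3.4119,3.0000)
cross product → J_v[:, 0] = (3.4119,-0.1822,0.0000)
J_ω[:, 0] = z_0
entry J[0][0] = 3.4119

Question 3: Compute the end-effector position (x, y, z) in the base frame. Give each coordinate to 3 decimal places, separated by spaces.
after link 1: o_1 = (-0.5000, 0.8660, 3.0000)
after link 2: o_2 = (1.2321, 1.8660, 3.0000)
after link 3: o_3 = (0.7144, -0.0658, 5.0000)
after link 4: o_4 = (-0.1822, -3.4119, 3.0000)

-0.182 -3.412 3.000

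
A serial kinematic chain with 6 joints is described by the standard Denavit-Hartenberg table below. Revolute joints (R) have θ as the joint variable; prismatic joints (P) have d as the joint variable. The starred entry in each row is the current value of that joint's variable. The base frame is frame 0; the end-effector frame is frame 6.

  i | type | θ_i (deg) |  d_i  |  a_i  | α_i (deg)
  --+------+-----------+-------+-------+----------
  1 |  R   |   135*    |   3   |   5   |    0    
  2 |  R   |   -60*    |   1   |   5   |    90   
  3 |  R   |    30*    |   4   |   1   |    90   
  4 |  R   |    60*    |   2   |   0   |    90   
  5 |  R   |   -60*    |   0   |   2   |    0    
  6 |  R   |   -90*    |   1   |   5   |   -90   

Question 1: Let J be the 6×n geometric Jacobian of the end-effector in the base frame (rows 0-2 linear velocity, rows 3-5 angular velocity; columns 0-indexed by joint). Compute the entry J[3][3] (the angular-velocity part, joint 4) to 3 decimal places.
0.129

axis z_3 = (0.1294,0.4830,-0.8660); lever o_n−o_3 = (-3.7366,-0.8706,1.5335)
cross product → J_v[:, 3] = (-0.0133,3.0376,1.6920)
J_ω[:, 3] = z_3
entry J[3][3] = 0.1294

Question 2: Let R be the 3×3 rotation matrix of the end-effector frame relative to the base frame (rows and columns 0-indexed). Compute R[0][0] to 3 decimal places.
End-effector x-axis (col 0 of R) = (-0.8862,-0.4096,0.2165)
R[0][0] = -0.8862

-0.886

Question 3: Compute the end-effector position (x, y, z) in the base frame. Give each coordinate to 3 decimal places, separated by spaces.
-1.890 7.296 6.033

after link 1: o_1 = (-3.5355, 3.5355, 3.0000)
after link 2: o_2 = (-2.2414, 8.3652, 4.0000)
after link 3: o_3 = (1.8464, 8.1664, 4.5000)
after link 4: o_4 = (2.1052, 9.1323, 2.7679)
after link 5: o_5 = (2.8297, 8.4899, 4.5179)
after link 6: o_6 = (-1.8902, 7.2958, 6.0335)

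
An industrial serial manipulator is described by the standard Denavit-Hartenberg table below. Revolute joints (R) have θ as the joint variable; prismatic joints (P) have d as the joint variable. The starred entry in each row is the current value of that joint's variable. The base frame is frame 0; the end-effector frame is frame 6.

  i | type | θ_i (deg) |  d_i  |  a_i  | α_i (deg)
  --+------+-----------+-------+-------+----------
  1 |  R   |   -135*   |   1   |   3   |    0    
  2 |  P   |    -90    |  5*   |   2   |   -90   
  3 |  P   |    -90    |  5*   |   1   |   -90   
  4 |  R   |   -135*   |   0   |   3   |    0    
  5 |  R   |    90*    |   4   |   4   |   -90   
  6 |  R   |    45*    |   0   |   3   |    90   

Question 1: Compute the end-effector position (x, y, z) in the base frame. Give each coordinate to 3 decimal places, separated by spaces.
after link 1: o_1 = (-2.1213, -2.1213, 1.0000)
after link 2: o_2 = (-3.5355, -0.7071, 6.0000)
after link 3: o_3 = (-7.0711, -4.2426, 7.0000)
after link 4: o_4 = (-8.5711, -5.7426, 4.8787)
after link 5: o_5 = (-13.3995, -4.9142, 7.7071)
after link 6: o_6 = (-12.9602, -7.4749, 9.2071)

-12.960 -7.475 9.207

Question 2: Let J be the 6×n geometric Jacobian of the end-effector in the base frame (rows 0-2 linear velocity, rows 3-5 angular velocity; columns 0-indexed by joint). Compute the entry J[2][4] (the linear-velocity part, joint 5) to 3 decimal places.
axis z_4 = (-0.7071,0.7071,-0.0000); lever o_n−o_4 = (-4.3891,-1.7322,4.3284)
cross product → J_v[:, 4] = (3.0607,3.0607,4.3284)
J_ω[:, 4] = z_4
entry J[2][4] = 4.3284

4.328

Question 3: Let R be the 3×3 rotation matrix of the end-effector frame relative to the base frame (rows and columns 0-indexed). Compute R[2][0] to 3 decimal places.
0.500

End-effector x-axis (col 0 of R) = (0.1464,-0.8536,0.5000)
R[2][0] = 0.5000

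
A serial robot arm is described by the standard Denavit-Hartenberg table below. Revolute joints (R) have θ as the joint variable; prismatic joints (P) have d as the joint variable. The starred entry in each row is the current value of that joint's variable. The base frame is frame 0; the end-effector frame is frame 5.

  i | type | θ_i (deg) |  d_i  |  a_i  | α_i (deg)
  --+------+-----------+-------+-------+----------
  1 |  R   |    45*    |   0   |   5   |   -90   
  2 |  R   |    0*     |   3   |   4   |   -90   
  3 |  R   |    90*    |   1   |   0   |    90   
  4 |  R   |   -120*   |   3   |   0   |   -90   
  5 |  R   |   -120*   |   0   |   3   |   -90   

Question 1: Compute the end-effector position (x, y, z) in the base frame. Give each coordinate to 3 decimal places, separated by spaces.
8.731 11.913 -2.299

after link 1: o_1 = (3.5355, 3.5355, 0.0000)
after link 2: o_2 = (4.2426, 8.4853, 0.0000)
after link 3: o_3 = (4.2426, 8.4853, -1.0000)
after link 4: o_4 = (6.3640, 10.6066, -1.0000)
after link 5: o_5 = (8.7314, 11.9134, -2.2990)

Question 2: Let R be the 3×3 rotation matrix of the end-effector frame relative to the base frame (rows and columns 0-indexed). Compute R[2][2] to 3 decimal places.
End-effector z-axis (col 2 of R) = (0.0474,0.6597,0.7500)
R[2][2] = 0.7500

0.750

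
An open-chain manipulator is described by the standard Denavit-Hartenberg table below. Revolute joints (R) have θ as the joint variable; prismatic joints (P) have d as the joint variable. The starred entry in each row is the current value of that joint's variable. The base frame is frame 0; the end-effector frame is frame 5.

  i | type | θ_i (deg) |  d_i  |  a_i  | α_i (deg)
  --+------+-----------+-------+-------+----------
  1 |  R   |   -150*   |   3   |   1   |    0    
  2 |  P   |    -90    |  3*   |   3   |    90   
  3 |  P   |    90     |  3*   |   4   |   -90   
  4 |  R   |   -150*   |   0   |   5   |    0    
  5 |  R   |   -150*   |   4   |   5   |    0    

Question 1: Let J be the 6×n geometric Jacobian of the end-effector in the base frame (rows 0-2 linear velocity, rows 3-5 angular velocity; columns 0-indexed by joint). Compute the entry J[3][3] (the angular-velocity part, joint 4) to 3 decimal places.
0.500

axis z_3 = (0.5000,-0.8660,0.0000); lever o_n−o_3 = (0.4151,-4.3792,-1.8301)
cross product → J_v[:, 3] = (1.5849,0.9151,-1.8301)
J_ω[:, 3] = z_3
entry J[3][3] = 0.5000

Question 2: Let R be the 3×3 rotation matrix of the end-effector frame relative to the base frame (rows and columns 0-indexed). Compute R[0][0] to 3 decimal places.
End-effector x-axis (col 0 of R) = (-0.7500,-0.4330,0.5000)
R[0][0] = -0.7500

-0.750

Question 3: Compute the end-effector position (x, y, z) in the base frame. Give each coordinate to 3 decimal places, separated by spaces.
after link 1: o_1 = (-0.8660, -0.5000, 3.0000)
after link 2: o_2 = (-2.3660, 2.0981, 6.0000)
after link 3: o_3 = (0.2321, 3.5981, 10.0000)
after link 4: o_4 = (2.3971, 4.8481, 5.6699)
after link 5: o_5 = (0.6471, -0.7811, 8.1699)

0.647 -0.781 8.170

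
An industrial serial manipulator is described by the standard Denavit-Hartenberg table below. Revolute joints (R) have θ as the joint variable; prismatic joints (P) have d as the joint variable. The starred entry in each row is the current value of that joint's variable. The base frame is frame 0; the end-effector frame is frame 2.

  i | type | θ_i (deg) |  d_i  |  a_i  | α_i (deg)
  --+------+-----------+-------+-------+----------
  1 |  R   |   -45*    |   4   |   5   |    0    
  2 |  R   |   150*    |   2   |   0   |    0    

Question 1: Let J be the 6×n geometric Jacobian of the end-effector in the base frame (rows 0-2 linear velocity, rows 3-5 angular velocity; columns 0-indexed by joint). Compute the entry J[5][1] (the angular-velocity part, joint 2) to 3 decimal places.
axis z_1 = (0.0000,0.0000,1.0000); lever o_n−o_1 = (0.0000,0.0000,2.0000)
cross product → J_v[:, 1] = (0.0000,0.0000,0.0000)
J_ω[:, 1] = z_1
entry J[5][1] = 1.0000

1.000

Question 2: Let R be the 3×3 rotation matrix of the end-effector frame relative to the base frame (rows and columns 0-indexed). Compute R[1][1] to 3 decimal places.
End-effector y-axis (col 1 of R) = (-0.9659,-0.2588,0.0000)
R[1][1] = -0.2588

-0.259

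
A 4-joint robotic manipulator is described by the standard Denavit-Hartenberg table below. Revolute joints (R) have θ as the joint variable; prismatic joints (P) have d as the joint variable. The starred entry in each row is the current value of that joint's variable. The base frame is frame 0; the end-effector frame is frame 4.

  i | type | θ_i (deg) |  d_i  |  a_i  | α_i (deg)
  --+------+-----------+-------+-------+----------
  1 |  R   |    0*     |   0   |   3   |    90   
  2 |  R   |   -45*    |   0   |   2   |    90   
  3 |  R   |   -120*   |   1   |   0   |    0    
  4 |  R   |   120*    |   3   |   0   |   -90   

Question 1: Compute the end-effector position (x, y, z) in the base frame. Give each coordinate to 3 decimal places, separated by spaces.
1.586 -0.000 -4.243

after link 1: o_1 = (3.0000, 0.0000, 0.0000)
after link 2: o_2 = (4.4142, -0.0000, -1.4142)
after link 3: o_3 = (3.7071, -0.0000, -2.1213)
after link 4: o_4 = (1.5858, -0.0000, -4.2426)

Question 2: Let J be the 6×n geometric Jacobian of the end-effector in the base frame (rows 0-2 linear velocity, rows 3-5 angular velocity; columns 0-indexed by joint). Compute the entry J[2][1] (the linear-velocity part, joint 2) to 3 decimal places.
-1.414

axis z_1 = (0.0000,-1.0000,0.0000); lever o_n−o_1 = (-1.4142,-0.0000,-4.2426)
cross product → J_v[:, 1] = (4.2426,-0.0000,-1.4142)
J_ω[:, 1] = z_1
entry J[2][1] = -1.4142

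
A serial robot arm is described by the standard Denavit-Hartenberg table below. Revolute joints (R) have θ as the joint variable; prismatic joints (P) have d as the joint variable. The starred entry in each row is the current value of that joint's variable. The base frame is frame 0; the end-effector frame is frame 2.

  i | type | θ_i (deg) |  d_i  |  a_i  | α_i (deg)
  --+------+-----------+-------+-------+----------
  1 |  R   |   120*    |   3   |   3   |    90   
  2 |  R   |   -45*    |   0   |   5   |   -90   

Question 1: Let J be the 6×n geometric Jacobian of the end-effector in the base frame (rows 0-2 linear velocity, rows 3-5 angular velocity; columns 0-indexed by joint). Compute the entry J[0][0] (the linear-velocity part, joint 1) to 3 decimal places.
axis z_0 = ẑ; lever o_n−o_0 = (-3.2678,5.6599,-0.5355)
cross product → J_v[:, 0] = (-5.6599,-3.2678,0.0000)
J_ω[:, 0] = z_0
entry J[0][0] = -5.6599

-5.660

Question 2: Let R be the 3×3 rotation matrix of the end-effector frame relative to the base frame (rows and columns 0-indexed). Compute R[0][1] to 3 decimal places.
End-effector y-axis (col 1 of R) = (-0.8660,-0.5000,-0.0000)
R[0][1] = -0.8660

-0.866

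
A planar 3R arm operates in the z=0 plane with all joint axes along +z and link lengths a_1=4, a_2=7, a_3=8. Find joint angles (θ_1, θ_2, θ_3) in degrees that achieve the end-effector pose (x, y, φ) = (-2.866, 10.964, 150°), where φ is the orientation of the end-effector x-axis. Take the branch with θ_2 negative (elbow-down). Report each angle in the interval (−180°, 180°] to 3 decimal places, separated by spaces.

wrist centre = target − a_3·(cos φ, sin φ) = (4.0622, 6.9640)
cos θ_2 = (64.9988−4²−7²)/(2·4·7) = -0.0000; θ_2 = -90.0012° (elbow-down)
β = atan2(6.9640,4.0622) = 59.7444°; ψ = atan2(-7.0000,3.9998) = -60.2561°
θ_1 = β − ψ = 120.0004°
θ_3 = φ − θ_1 − θ_2 = 120.0008° (wrapped to (-180°,180°])

120.000 -90.001 120.001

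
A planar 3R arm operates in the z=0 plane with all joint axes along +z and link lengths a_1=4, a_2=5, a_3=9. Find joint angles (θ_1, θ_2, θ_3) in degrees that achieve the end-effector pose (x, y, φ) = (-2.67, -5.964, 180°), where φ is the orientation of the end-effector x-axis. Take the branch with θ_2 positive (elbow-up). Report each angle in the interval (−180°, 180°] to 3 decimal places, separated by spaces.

wrist centre = target − a_3·(cos φ, sin φ) = (6.3300, -5.9640)
cos θ_2 = (75.6382−4²−5²)/(2·4·5) = 0.8660; θ_2 = 30.0081° (elbow-up)
β = atan2(-5.9640,6.3300) = -43.2948°; ψ = atan2(2.5006,8.3298) = 16.7098°
θ_1 = β − ψ = -60.0046°
θ_3 = φ − θ_1 − θ_2 = -150.0035° (wrapped to (-180°,180°])

-60.005 30.008 -150.003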